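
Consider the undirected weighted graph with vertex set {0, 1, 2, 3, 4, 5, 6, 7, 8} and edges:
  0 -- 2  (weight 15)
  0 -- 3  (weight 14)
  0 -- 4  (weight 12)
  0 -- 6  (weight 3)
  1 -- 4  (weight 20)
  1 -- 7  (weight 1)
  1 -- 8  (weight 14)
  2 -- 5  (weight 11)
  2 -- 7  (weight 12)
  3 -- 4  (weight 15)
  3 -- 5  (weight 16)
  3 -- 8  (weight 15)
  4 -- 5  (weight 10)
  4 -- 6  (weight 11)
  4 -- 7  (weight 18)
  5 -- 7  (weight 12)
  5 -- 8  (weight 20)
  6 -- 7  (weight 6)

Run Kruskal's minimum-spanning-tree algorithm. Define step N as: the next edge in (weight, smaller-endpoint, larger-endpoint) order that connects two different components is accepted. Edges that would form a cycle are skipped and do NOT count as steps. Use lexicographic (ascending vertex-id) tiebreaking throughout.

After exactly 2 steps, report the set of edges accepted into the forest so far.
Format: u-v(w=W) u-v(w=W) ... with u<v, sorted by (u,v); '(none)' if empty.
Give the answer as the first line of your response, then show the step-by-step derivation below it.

0-6(w=3) 1-7(w=1)

step 1: add edge 1-7 (w=1); MST = {1-7(w=1)}
step 2: add edge 0-6 (w=3); MST = {0-6(w=3) 1-7(w=1)}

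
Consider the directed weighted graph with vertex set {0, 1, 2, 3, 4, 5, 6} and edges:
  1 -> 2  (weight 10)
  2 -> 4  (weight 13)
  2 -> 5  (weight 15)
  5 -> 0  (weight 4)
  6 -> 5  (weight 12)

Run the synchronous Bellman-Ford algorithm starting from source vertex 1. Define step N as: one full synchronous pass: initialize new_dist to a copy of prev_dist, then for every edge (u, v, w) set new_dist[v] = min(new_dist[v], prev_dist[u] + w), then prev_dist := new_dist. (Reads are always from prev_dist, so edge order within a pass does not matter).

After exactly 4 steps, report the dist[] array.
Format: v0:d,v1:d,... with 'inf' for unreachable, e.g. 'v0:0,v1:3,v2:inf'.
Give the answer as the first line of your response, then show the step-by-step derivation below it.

v0:29,v1:0,v2:10,v3:inf,v4:23,v5:25,v6:inf

step 1: dist = v0:inf,v1:0,v2:10,v3:inf,v4:inf,v5:inf,v6:inf
step 2: dist = v0:inf,v1:0,v2:10,v3:inf,v4:23,v5:25,v6:inf
step 3: dist = v0:29,v1:0,v2:10,v3:inf,v4:23,v5:25,v6:inf
step 4: dist = v0:29,v1:0,v2:10,v3:inf,v4:23,v5:25,v6:inf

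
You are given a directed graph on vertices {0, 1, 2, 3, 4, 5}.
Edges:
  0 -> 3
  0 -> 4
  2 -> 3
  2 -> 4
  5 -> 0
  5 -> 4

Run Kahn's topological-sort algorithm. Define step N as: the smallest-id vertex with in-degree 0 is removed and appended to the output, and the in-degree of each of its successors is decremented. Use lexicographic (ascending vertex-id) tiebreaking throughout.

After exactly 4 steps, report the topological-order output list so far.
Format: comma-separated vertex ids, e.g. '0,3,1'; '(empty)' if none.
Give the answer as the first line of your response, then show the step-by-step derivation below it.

1,2,5,0

step 1: output 1; order=[1]; indeg=(1,0,0,2,3,0)
step 2: output 2; order=[1,2]; indeg=(1,0,0,1,2,0)
step 3: output 5; order=[1,2,5]; indeg=(0,0,0,1,1,0)
step 4: output 0; order=[1,2,5,0]; indeg=(0,0,0,0,0,0)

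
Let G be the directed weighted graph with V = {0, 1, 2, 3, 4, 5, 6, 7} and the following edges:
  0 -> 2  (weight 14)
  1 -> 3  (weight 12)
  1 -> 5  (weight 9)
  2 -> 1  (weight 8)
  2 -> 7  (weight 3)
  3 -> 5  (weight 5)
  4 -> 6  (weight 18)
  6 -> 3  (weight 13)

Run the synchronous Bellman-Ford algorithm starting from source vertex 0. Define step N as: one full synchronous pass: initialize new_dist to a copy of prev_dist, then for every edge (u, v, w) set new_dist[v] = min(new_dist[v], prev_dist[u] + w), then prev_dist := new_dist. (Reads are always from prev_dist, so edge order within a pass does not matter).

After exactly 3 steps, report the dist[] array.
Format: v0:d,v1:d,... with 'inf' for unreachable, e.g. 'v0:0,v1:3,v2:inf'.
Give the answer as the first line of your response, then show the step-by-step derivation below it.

v0:0,v1:22,v2:14,v3:34,v4:inf,v5:31,v6:inf,v7:17

step 1: dist = v0:0,v1:inf,v2:14,v3:inf,v4:inf,v5:inf,v6:inf,v7:inf
step 2: dist = v0:0,v1:22,v2:14,v3:inf,v4:inf,v5:inf,v6:inf,v7:17
step 3: dist = v0:0,v1:22,v2:14,v3:34,v4:inf,v5:31,v6:inf,v7:17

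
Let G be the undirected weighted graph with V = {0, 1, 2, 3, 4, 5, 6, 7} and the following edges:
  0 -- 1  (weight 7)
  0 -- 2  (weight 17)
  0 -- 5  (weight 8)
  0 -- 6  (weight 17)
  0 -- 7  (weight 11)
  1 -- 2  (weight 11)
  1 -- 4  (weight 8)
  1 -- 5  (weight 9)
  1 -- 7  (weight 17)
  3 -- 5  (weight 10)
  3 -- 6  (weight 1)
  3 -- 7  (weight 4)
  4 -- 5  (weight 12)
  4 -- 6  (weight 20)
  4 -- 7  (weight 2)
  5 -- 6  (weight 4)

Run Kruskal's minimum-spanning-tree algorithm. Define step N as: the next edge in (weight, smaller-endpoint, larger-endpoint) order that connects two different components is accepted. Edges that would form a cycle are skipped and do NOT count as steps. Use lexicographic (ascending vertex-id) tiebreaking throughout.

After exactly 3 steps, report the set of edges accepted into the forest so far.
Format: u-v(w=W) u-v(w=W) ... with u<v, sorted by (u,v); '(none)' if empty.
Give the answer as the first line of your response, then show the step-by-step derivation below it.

3-6(w=1) 3-7(w=4) 4-7(w=2)

step 1: add edge 3-6 (w=1); MST = {3-6(w=1)}
step 2: add edge 4-7 (w=2); MST = {3-6(w=1) 4-7(w=2)}
step 3: add edge 3-7 (w=4); MST = {3-6(w=1) 3-7(w=4) 4-7(w=2)}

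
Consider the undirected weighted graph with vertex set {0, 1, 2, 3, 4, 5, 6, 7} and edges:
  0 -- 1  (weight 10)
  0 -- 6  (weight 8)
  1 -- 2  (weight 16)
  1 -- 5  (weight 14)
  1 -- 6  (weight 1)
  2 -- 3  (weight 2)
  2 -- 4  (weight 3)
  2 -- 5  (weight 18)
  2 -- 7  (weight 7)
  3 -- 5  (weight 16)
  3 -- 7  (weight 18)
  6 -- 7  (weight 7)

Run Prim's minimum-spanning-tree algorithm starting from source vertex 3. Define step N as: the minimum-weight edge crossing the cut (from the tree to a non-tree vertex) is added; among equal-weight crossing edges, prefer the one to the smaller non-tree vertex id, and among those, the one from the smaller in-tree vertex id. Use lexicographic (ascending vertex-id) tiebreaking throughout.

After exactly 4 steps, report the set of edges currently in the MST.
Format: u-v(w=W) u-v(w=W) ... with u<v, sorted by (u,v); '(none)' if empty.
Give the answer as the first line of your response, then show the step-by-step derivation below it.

2-3(w=2) 2-4(w=3) 2-7(w=7) 6-7(w=7)

step 1: add edge 2-3 (w=2); MST = {2-3(w=2)}
step 2: add edge 2-4 (w=3); MST = {2-3(w=2) 2-4(w=3)}
step 3: add edge 2-7 (w=7); MST = {2-3(w=2) 2-4(w=3) 2-7(w=7)}
step 4: add edge 6-7 (w=7); MST = {2-3(w=2) 2-4(w=3) 2-7(w=7) 6-7(w=7)}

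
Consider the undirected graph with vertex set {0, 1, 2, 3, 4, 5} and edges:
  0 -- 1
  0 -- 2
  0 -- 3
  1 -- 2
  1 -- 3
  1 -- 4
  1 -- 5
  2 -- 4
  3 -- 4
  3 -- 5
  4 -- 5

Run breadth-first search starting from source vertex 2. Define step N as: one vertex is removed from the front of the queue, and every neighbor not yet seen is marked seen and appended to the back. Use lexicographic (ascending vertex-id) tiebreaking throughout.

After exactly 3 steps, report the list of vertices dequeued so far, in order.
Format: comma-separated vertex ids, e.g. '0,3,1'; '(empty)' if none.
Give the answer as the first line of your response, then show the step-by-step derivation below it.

2,0,1

step 1: dequeue 2; queue=[0,1,4]; order=2
step 2: dequeue 0; queue=[1,4,3]; order=2,0
step 3: dequeue 1; queue=[4,3,5]; order=2,0,1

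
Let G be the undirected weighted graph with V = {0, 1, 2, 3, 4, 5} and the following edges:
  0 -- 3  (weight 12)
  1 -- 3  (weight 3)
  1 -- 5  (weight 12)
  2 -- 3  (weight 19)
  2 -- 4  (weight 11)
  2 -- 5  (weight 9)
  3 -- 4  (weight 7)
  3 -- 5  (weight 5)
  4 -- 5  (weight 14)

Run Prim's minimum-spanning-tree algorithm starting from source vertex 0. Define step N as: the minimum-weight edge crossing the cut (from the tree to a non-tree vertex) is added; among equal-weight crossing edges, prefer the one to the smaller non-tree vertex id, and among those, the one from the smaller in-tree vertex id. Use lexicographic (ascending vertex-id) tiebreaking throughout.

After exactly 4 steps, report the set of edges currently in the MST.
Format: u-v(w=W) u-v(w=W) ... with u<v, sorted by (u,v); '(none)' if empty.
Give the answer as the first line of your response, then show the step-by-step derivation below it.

0-3(w=12) 1-3(w=3) 3-4(w=7) 3-5(w=5)

step 1: add edge 0-3 (w=12); MST = {0-3(w=12)}
step 2: add edge 1-3 (w=3); MST = {0-3(w=12) 1-3(w=3)}
step 3: add edge 3-5 (w=5); MST = {0-3(w=12) 1-3(w=3) 3-5(w=5)}
step 4: add edge 3-4 (w=7); MST = {0-3(w=12) 1-3(w=3) 3-4(w=7) 3-5(w=5)}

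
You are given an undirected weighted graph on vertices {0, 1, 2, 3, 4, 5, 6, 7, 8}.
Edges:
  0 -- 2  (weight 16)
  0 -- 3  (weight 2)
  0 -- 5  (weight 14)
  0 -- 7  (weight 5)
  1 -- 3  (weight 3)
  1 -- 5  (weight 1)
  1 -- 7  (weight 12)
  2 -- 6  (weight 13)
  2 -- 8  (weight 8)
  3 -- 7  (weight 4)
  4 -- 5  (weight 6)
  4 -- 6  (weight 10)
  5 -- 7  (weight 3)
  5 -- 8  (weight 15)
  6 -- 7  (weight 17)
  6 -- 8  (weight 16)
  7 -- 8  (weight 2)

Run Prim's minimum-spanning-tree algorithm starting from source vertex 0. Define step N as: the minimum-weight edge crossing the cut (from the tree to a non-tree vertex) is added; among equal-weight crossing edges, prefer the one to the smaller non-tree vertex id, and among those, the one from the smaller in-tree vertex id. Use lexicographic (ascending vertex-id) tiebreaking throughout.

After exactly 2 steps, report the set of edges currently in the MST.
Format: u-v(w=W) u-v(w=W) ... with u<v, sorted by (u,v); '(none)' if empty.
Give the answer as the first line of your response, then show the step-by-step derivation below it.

0-3(w=2) 1-3(w=3)

step 1: add edge 0-3 (w=2); MST = {0-3(w=2)}
step 2: add edge 1-3 (w=3); MST = {0-3(w=2) 1-3(w=3)}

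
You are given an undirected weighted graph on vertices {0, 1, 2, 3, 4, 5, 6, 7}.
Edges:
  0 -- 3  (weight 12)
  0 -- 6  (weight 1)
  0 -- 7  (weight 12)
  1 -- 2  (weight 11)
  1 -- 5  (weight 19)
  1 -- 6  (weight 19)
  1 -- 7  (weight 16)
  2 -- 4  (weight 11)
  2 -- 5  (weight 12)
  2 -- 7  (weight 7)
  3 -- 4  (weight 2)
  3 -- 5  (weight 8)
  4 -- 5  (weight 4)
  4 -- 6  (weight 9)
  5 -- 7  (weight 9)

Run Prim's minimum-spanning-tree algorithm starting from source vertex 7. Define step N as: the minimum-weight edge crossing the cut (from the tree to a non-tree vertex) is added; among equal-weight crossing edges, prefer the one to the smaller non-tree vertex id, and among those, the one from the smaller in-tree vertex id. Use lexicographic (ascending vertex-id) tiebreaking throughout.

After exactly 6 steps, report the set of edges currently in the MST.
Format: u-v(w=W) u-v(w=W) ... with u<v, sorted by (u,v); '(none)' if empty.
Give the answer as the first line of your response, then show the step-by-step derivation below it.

0-6(w=1) 2-7(w=7) 3-4(w=2) 4-5(w=4) 4-6(w=9) 5-7(w=9)

step 1: add edge 2-7 (w=7); MST = {2-7(w=7)}
step 2: add edge 5-7 (w=9); MST = {2-7(w=7) 5-7(w=9)}
step 3: add edge 4-5 (w=4); MST = {2-7(w=7) 4-5(w=4) 5-7(w=9)}
step 4: add edge 3-4 (w=2); MST = {2-7(w=7) 3-4(w=2) 4-5(w=4) 5-7(w=9)}
step 5: add edge 4-6 (w=9); MST = {2-7(w=7) 3-4(w=2) 4-5(w=4) 4-6(w=9) 5-7(w=9)}
step 6: add edge 0-6 (w=1); MST = {0-6(w=1) 2-7(w=7) 3-4(w=2) 4-5(w=4) 4-6(w=9) 5-7(w=9)}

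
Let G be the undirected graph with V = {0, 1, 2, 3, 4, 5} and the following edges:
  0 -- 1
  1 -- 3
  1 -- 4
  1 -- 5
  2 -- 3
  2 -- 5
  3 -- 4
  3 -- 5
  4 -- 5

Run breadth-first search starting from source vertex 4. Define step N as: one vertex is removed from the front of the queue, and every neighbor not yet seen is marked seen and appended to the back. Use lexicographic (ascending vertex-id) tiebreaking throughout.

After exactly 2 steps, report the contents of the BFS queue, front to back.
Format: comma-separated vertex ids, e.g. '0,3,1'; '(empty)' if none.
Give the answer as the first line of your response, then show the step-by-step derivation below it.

3,5,0

step 1: dequeue 4; queue=[1,3,5]; order=4
step 2: dequeue 1; queue=[3,5,0]; order=4,1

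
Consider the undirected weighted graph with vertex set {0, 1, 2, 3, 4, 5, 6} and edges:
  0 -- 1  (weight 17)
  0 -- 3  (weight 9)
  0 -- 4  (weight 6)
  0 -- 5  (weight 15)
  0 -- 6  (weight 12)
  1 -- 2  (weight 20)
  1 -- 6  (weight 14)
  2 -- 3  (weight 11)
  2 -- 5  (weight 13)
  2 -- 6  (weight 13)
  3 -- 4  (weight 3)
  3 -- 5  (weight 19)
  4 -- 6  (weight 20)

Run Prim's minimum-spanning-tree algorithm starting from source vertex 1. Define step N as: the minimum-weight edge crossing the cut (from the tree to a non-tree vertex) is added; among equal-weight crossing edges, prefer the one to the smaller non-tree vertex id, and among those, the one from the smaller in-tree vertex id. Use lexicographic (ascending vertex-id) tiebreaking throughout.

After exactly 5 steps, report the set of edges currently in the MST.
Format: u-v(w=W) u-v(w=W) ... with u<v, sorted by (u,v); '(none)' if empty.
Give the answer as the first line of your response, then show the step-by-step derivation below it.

0-4(w=6) 0-6(w=12) 1-6(w=14) 2-3(w=11) 3-4(w=3)

step 1: add edge 1-6 (w=14); MST = {1-6(w=14)}
step 2: add edge 0-6 (w=12); MST = {0-6(w=12) 1-6(w=14)}
step 3: add edge 0-4 (w=6); MST = {0-4(w=6) 0-6(w=12) 1-6(w=14)}
step 4: add edge 3-4 (w=3); MST = {0-4(w=6) 0-6(w=12) 1-6(w=14) 3-4(w=3)}
step 5: add edge 2-3 (w=11); MST = {0-4(w=6) 0-6(w=12) 1-6(w=14) 2-3(w=11) 3-4(w=3)}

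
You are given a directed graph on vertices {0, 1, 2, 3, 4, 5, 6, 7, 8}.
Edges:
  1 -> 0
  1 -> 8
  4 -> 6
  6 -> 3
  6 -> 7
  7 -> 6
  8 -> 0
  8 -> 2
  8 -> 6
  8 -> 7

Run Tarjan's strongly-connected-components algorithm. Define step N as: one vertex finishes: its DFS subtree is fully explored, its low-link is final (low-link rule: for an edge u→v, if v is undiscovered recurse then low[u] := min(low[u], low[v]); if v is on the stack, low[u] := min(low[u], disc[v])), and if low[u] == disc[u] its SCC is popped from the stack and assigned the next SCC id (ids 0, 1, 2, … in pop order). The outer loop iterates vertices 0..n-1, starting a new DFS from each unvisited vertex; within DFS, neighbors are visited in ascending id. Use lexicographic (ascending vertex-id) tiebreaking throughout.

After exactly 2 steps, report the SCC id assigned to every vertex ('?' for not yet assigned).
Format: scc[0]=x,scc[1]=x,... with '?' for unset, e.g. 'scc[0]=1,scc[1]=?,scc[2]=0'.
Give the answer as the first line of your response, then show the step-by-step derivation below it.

scc[0]=0,scc[1]=?,scc[2]=1,scc[3]=?,scc[4]=?,scc[5]=?,scc[6]=?,scc[7]=?,scc[8]=?

step 1: low=(low[0]=0,low[1]=?,low[2]=?,low[3]=?,low[4]=?,low[5]=?,low[6]=?,low[7]=?,low[8]=?); scc=(scc[0]=0,scc[1]=?,scc[2]=?,scc[3]=?,scc[4]=?,scc[5]=?,scc[6]=?,scc[7]=?,scc[8]=?)
step 2: low=(low[0]=0,low[1]=1,low[2]=3,low[3]=?,low[4]=?,low[5]=?,low[6]=?,low[7]=?,low[8]=2); scc=(scc[0]=0,scc[1]=?,scc[2]=1,scc[3]=?,scc[4]=?,scc[5]=?,scc[6]=?,scc[7]=?,scc[8]=?)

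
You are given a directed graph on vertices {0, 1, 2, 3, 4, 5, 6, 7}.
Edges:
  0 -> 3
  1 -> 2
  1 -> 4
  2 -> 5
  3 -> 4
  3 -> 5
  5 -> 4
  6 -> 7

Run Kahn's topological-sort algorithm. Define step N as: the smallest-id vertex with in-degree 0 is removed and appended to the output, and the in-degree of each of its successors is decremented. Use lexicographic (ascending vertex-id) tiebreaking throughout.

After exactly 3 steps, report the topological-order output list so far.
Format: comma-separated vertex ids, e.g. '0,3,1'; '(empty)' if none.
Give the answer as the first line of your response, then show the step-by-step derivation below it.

0,1,2

step 1: output 0; order=[0]; indeg=(0,0,1,0,3,2,0,1)
step 2: output 1; order=[0,1]; indeg=(0,0,0,0,2,2,0,1)
step 3: output 2; order=[0,1,2]; indeg=(0,0,0,0,2,1,0,1)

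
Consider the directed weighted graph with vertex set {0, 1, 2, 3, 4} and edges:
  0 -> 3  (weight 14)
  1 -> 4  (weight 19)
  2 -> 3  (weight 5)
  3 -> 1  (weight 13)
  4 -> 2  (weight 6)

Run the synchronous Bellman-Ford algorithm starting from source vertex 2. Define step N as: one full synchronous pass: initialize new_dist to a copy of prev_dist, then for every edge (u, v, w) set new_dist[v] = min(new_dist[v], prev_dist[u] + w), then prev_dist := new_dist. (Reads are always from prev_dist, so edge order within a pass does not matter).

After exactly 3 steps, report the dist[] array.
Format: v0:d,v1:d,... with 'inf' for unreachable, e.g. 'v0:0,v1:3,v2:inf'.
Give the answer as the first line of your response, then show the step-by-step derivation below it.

v0:inf,v1:18,v2:0,v3:5,v4:37

step 1: dist = v0:inf,v1:inf,v2:0,v3:5,v4:inf
step 2: dist = v0:inf,v1:18,v2:0,v3:5,v4:inf
step 3: dist = v0:inf,v1:18,v2:0,v3:5,v4:37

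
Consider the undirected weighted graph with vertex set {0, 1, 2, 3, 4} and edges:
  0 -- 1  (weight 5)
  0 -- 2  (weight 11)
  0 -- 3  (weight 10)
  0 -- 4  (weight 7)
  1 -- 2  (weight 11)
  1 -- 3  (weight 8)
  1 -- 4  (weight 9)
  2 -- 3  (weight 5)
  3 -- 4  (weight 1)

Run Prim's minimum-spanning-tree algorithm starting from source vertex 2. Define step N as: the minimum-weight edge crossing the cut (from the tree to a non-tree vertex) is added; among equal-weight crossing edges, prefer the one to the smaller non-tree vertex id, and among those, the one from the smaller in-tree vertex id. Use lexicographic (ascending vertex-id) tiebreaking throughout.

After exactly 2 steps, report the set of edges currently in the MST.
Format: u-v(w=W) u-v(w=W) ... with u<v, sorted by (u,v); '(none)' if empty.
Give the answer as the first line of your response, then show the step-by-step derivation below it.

2-3(w=5) 3-4(w=1)

step 1: add edge 2-3 (w=5); MST = {2-3(w=5)}
step 2: add edge 3-4 (w=1); MST = {2-3(w=5) 3-4(w=1)}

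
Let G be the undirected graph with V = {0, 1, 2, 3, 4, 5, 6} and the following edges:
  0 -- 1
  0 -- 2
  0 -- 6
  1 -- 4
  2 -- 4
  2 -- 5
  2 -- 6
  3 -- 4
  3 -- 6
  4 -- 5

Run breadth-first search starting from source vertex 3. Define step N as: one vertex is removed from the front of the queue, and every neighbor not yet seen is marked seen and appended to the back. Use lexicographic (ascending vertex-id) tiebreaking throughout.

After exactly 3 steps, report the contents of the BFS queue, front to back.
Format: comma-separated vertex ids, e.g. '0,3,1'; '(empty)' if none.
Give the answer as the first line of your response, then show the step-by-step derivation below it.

1,2,5,0

step 1: dequeue 3; queue=[4,6]; order=3
step 2: dequeue 4; queue=[6,1,2,5]; order=3,4
step 3: dequeue 6; queue=[1,2,5,0]; order=3,4,6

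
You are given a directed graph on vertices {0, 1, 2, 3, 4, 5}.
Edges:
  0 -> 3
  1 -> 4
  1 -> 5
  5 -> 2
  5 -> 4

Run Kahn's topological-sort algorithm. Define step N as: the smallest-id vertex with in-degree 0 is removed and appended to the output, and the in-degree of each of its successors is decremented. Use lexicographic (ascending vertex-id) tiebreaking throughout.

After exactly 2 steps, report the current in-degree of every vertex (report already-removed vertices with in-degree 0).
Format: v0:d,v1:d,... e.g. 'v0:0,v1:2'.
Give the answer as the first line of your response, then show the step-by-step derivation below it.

v0:0,v1:0,v2:1,v3:0,v4:1,v5:0

step 1: output 0; order=[0]; indeg=(0,0,1,0,2,1)
step 2: output 1; order=[0,1]; indeg=(0,0,1,0,1,0)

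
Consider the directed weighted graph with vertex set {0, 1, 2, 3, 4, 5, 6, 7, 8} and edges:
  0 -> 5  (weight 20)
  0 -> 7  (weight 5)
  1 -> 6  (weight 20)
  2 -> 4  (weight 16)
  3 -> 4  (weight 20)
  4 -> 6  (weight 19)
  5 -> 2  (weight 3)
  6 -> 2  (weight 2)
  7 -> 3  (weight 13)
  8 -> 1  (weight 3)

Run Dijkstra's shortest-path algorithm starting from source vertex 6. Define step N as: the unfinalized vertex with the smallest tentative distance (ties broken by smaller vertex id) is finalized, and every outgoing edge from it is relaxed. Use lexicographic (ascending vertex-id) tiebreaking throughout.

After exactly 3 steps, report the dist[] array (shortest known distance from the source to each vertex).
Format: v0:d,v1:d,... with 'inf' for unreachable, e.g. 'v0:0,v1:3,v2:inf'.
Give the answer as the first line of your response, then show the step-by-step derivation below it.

v0:inf,v1:inf,v2:2,v3:inf,v4:18,v5:inf,v6:0,v7:inf,v8:inf

step 1: dist = v0:inf,v1:inf,v2:2,v3:inf,v4:inf,v5:inf,v6:0,v7:inf,v8:inf
step 2: dist = v0:inf,v1:inf,v2:2,v3:inf,v4:18,v5:inf,v6:0,v7:inf,v8:inf
step 3: dist = v0:inf,v1:inf,v2:2,v3:inf,v4:18,v5:inf,v6:0,v7:inf,v8:inf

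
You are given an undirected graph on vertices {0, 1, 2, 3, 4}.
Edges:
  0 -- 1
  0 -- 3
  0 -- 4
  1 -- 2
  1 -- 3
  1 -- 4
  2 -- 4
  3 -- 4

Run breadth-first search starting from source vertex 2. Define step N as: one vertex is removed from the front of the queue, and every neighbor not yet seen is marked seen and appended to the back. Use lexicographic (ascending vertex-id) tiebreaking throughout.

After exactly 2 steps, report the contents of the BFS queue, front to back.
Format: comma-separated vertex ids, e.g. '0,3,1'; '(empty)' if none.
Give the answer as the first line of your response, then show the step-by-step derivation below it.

4,0,3

step 1: dequeue 2; queue=[1,4]; order=2
step 2: dequeue 1; queue=[4,0,3]; order=2,1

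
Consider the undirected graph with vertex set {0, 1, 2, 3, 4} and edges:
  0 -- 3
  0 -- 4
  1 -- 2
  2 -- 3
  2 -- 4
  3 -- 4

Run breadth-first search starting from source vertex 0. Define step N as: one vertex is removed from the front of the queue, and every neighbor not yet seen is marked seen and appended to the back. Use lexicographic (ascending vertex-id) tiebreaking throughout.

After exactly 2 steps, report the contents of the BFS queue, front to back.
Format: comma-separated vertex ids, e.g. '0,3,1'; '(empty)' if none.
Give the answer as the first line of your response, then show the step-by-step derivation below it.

4,2

step 1: dequeue 0; queue=[3,4]; order=0
step 2: dequeue 3; queue=[4,2]; order=0,3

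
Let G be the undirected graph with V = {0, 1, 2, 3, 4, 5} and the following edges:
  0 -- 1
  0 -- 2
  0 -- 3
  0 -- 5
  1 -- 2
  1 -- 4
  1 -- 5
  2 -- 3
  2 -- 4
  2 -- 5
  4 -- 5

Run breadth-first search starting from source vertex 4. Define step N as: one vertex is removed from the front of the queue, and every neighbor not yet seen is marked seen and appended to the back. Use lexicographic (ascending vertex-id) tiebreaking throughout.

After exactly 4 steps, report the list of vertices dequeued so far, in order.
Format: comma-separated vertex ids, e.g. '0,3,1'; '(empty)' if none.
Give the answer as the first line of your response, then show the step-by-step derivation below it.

4,1,2,5

step 1: dequeue 4; queue=[1,2,5]; order=4
step 2: dequeue 1; queue=[2,5,0]; order=4,1
step 3: dequeue 2; queue=[5,0,3]; order=4,1,2
step 4: dequeue 5; queue=[0,3]; order=4,1,2,5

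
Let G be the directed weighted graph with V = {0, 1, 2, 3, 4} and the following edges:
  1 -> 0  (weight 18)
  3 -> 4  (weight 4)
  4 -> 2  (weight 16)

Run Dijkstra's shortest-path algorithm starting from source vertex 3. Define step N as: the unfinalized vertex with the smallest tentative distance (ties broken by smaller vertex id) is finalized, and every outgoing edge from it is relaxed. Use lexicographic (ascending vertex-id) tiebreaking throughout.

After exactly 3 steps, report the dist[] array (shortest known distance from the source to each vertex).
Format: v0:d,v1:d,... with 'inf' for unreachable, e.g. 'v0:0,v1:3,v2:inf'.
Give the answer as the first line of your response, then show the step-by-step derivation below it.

v0:inf,v1:inf,v2:20,v3:0,v4:4

step 1: dist = v0:inf,v1:inf,v2:inf,v3:0,v4:4
step 2: dist = v0:inf,v1:inf,v2:20,v3:0,v4:4
step 3: dist = v0:inf,v1:inf,v2:20,v3:0,v4:4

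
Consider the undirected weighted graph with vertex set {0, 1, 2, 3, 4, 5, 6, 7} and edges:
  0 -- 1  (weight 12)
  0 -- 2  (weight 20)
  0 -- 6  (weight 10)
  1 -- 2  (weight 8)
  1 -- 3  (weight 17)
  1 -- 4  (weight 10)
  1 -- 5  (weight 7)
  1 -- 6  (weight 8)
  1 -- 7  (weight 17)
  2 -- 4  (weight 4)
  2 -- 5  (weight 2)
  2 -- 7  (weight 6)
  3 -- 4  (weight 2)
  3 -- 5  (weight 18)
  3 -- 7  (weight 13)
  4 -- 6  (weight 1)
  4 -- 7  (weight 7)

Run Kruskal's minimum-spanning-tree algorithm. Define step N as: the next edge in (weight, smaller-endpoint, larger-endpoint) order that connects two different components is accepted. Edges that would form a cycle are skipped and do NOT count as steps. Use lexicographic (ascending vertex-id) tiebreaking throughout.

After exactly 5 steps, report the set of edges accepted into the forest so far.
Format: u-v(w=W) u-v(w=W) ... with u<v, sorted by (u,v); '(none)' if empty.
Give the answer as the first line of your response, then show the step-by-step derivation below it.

2-4(w=4) 2-5(w=2) 2-7(w=6) 3-4(w=2) 4-6(w=1)

step 1: add edge 4-6 (w=1); MST = {4-6(w=1)}
step 2: add edge 2-5 (w=2); MST = {2-5(w=2) 4-6(w=1)}
step 3: add edge 3-4 (w=2); MST = {2-5(w=2) 3-4(w=2) 4-6(w=1)}
step 4: add edge 2-4 (w=4); MST = {2-4(w=4) 2-5(w=2) 3-4(w=2) 4-6(w=1)}
step 5: add edge 2-7 (w=6); MST = {2-4(w=4) 2-5(w=2) 2-7(w=6) 3-4(w=2) 4-6(w=1)}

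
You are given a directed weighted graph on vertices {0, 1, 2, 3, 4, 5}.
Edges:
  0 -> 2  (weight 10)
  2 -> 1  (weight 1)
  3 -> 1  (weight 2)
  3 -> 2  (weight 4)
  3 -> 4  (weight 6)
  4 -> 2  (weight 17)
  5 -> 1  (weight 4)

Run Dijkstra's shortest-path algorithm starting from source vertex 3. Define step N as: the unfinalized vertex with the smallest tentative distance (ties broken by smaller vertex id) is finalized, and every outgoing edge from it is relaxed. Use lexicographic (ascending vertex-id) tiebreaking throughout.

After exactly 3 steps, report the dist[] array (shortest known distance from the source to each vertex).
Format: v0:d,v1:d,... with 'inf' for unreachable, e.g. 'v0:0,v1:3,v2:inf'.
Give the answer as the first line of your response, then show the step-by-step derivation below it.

v0:inf,v1:2,v2:4,v3:0,v4:6,v5:inf

step 1: dist = v0:inf,v1:2,v2:4,v3:0,v4:6,v5:inf
step 2: dist = v0:inf,v1:2,v2:4,v3:0,v4:6,v5:inf
step 3: dist = v0:inf,v1:2,v2:4,v3:0,v4:6,v5:inf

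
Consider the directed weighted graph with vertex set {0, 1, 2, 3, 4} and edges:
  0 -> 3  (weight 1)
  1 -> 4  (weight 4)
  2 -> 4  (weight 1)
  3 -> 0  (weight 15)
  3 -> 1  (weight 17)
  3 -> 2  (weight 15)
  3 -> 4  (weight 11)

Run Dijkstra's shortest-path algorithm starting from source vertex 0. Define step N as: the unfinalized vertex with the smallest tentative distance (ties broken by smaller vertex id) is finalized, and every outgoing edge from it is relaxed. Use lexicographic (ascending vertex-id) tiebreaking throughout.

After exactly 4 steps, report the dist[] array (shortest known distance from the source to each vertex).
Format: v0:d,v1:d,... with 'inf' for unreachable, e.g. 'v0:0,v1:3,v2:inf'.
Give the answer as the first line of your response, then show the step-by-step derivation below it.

v0:0,v1:18,v2:16,v3:1,v4:12

step 1: dist = v0:0,v1:inf,v2:inf,v3:1,v4:inf
step 2: dist = v0:0,v1:18,v2:16,v3:1,v4:12
step 3: dist = v0:0,v1:18,v2:16,v3:1,v4:12
step 4: dist = v0:0,v1:18,v2:16,v3:1,v4:12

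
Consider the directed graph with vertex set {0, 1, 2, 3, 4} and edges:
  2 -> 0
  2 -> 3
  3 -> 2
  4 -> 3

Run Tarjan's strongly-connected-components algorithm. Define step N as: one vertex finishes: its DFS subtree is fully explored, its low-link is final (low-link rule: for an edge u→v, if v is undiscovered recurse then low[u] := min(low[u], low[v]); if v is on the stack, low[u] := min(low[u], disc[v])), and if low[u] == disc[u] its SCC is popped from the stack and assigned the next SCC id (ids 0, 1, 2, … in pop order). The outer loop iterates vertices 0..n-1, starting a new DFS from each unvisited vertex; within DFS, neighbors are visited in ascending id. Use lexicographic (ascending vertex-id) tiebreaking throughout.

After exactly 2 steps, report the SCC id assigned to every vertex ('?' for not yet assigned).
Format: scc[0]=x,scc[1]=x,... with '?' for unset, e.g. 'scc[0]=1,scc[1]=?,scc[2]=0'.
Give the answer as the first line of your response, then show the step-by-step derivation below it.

scc[0]=0,scc[1]=1,scc[2]=?,scc[3]=?,scc[4]=?

step 1: low=(low[0]=0,low[1]=?,low[2]=?,low[3]=?,low[4]=?); scc=(scc[0]=0,scc[1]=?,scc[2]=?,scc[3]=?,scc[4]=?)
step 2: low=(low[0]=0,low[1]=1,low[2]=?,low[3]=?,low[4]=?); scc=(scc[0]=0,scc[1]=1,scc[2]=?,scc[3]=?,scc[4]=?)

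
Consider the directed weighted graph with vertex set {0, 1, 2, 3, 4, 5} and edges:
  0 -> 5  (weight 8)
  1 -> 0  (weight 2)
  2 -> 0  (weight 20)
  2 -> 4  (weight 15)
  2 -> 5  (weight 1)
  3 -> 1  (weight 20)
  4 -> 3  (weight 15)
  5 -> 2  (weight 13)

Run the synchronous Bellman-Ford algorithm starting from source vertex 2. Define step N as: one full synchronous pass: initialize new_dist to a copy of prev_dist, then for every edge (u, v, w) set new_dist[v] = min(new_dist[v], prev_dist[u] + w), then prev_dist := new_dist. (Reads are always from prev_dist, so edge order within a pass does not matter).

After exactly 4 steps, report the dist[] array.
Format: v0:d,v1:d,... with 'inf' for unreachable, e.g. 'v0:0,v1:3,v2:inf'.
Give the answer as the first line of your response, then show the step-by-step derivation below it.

v0:20,v1:50,v2:0,v3:30,v4:15,v5:1

step 1: dist = v0:20,v1:inf,v2:0,v3:inf,v4:15,v5:1
step 2: dist = v0:20,v1:inf,v2:0,v3:30,v4:15,v5:1
step 3: dist = v0:20,v1:50,v2:0,v3:30,v4:15,v5:1
step 4: dist = v0:20,v1:50,v2:0,v3:30,v4:15,v5:1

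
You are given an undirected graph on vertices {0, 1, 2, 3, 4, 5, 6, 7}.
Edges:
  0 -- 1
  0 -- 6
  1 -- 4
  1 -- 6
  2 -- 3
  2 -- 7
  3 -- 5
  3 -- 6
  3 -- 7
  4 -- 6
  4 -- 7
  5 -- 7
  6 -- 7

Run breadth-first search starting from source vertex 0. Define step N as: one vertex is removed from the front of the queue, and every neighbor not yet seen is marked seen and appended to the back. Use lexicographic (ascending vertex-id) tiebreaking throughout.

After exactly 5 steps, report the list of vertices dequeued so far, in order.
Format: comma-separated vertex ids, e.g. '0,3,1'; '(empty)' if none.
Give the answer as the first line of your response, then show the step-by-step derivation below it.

0,1,6,4,3

step 1: dequeue 0; queue=[1,6]; order=0
step 2: dequeue 1; queue=[6,4]; order=0,1
step 3: dequeue 6; queue=[4,3,7]; order=0,1,6
step 4: dequeue 4; queue=[3,7]; order=0,1,6,4
step 5: dequeue 3; queue=[7,2,5]; order=0,1,6,4,3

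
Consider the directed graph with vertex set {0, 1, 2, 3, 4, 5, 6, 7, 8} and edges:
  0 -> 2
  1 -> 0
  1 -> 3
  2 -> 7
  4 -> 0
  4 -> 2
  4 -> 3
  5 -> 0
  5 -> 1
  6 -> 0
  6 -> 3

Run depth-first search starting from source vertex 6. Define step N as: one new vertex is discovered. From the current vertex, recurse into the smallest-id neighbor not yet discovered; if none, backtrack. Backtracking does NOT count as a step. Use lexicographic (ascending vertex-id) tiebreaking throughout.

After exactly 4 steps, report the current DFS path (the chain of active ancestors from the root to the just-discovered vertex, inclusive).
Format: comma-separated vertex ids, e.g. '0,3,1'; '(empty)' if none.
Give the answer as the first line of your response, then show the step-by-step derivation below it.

6,0,2,7

step 1: discover 6; path=6; order=6
step 2: discover 0; path=6>0; order=6,0
step 3: discover 2; path=6>0>2; order=6,0,2
step 4: discover 7; path=6>0>2>7; order=6,0,2,7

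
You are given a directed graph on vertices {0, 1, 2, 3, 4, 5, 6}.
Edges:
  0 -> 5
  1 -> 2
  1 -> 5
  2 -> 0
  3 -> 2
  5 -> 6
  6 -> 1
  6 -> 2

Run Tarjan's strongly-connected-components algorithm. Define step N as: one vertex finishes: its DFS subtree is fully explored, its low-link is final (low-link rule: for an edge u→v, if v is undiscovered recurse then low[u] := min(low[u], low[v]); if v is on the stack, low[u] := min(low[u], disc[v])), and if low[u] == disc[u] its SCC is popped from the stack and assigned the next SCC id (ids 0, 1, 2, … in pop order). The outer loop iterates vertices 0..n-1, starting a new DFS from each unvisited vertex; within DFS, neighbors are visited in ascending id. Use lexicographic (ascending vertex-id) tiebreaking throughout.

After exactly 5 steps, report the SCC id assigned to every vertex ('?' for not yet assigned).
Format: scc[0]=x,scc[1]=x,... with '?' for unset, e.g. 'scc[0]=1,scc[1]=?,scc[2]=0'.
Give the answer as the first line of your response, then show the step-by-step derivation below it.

scc[0]=0,scc[1]=0,scc[2]=0,scc[3]=?,scc[4]=?,scc[5]=0,scc[6]=0

step 1: low=(low[0]=0,low[1]=3,low[2]=0,low[3]=?,low[4]=?,low[5]=1,low[6]=2); scc=(scc[0]=?,scc[1]=?,scc[2]=?,scc[3]=?,scc[4]=?,scc[5]=?,scc[6]=?)
step 2: low=(low[0]=0,low[1]=0,low[2]=0,low[3]=?,low[4]=?,low[5]=1,low[6]=2); scc=(scc[0]=?,scc[1]=?,scc[2]=?,scc[3]=?,scc[4]=?,scc[5]=?,scc[6]=?)
step 3: low=(low[0]=0,low[1]=0,low[2]=0,low[3]=?,low[4]=?,low[5]=1,low[6]=0); scc=(scc[0]=?,scc[1]=?,scc[2]=?,scc[3]=?,scc[4]=?,scc[5]=?,scc[6]=?)
step 4: low=(low[0]=0,low[1]=0,low[2]=0,low[3]=?,low[4]=?,low[5]=0,low[6]=0); scc=(scc[0]=?,scc[1]=?,scc[2]=?,scc[3]=?,scc[4]=?,scc[5]=?,scc[6]=?)
step 5: low=(low[0]=0,low[1]=0,low[2]=0,low[3]=?,low[4]=?,low[5]=0,low[6]=0); scc=(scc[0]=0,scc[1]=0,scc[2]=0,scc[3]=?,scc[4]=?,scc[5]=0,scc[6]=0)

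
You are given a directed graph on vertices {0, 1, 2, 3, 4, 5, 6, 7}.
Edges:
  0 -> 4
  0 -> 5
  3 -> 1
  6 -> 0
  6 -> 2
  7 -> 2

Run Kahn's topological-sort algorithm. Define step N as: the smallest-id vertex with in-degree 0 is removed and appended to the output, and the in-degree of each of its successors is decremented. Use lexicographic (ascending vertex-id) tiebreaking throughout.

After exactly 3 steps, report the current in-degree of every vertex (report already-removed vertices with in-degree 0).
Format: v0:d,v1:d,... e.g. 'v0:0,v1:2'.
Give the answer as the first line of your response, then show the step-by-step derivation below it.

v0:0,v1:0,v2:1,v3:0,v4:1,v5:1,v6:0,v7:0

step 1: output 3; order=[3]; indeg=(1,0,2,0,1,1,0,0)
step 2: output 1; order=[3,1]; indeg=(1,0,2,0,1,1,0,0)
step 3: output 6; order=[3,1,6]; indeg=(0,0,1,0,1,1,0,0)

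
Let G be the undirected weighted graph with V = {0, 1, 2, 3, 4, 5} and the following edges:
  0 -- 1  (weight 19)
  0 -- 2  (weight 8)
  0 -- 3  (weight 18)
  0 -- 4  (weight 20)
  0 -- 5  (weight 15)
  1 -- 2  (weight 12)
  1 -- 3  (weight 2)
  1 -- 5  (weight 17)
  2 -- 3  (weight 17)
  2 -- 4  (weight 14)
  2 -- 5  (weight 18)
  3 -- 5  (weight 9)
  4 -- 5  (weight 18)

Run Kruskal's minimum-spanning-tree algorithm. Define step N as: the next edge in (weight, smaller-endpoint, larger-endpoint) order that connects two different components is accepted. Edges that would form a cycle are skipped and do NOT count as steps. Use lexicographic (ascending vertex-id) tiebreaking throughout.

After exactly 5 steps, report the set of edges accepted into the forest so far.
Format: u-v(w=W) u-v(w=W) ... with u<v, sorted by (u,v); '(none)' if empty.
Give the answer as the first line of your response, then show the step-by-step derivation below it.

0-2(w=8) 1-2(w=12) 1-3(w=2) 2-4(w=14) 3-5(w=9)

step 1: add edge 1-3 (w=2); MST = {1-3(w=2)}
step 2: add edge 0-2 (w=8); MST = {0-2(w=8) 1-3(w=2)}
step 3: add edge 3-5 (w=9); MST = {0-2(w=8) 1-3(w=2) 3-5(w=9)}
step 4: add edge 1-2 (w=12); MST = {0-2(w=8) 1-2(w=12) 1-3(w=2) 3-5(w=9)}
step 5: add edge 2-4 (w=14); MST = {0-2(w=8) 1-2(w=12) 1-3(w=2) 2-4(w=14) 3-5(w=9)}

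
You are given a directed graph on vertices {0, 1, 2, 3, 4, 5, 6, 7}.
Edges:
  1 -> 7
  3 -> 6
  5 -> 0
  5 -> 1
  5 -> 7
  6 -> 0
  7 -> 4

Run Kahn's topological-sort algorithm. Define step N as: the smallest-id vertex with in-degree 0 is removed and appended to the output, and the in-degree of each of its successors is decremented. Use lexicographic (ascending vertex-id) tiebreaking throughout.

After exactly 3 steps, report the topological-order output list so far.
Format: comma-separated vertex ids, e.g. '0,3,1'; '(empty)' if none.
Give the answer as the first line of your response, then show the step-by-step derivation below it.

2,3,5

step 1: output 2; order=[2]; indeg=(2,1,0,0,1,0,1,2)
step 2: output 3; order=[2,3]; indeg=(2,1,0,0,1,0,0,2)
step 3: output 5; order=[2,3,5]; indeg=(1,0,0,0,1,0,0,1)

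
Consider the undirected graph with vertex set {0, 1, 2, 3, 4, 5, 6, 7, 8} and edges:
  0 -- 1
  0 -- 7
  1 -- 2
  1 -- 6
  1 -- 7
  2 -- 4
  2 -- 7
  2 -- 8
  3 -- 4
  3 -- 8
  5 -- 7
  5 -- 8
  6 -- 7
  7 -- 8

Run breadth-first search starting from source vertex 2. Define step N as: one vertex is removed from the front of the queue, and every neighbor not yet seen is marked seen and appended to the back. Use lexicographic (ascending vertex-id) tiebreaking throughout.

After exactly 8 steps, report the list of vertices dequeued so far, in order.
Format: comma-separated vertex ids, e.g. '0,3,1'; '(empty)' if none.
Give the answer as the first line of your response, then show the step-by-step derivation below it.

2,1,4,7,8,0,6,3

step 1: dequeue 2; queue=[1,4,7,8]; order=2
step 2: dequeue 1; queue=[4,7,8,0,6]; order=2,1
step 3: dequeue 4; queue=[7,8,0,6,3]; order=2,1,4
step 4: dequeue 7; queue=[8,0,6,3,5]; order=2,1,4,7
step 5: dequeue 8; queue=[0,6,3,5]; order=2,1,4,7,8
step 6: dequeue 0; queue=[6,3,5]; order=2,1,4,7,8,0
step 7: dequeue 6; queue=[3,5]; order=2,1,4,7,8,0,6
step 8: dequeue 3; queue=[5]; order=2,1,4,7,8,0,6,3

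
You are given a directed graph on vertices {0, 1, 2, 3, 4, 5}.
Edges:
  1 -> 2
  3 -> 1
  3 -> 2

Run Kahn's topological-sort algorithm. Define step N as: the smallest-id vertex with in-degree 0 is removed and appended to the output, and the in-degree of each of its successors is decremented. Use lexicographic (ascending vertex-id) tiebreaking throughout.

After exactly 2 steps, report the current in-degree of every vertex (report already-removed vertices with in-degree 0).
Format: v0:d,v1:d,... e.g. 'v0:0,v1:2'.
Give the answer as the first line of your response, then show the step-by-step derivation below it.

v0:0,v1:0,v2:1,v3:0,v4:0,v5:0

step 1: output 0; order=[0]; indeg=(0,1,2,0,0,0)
step 2: output 3; order=[0,3]; indeg=(0,0,1,0,0,0)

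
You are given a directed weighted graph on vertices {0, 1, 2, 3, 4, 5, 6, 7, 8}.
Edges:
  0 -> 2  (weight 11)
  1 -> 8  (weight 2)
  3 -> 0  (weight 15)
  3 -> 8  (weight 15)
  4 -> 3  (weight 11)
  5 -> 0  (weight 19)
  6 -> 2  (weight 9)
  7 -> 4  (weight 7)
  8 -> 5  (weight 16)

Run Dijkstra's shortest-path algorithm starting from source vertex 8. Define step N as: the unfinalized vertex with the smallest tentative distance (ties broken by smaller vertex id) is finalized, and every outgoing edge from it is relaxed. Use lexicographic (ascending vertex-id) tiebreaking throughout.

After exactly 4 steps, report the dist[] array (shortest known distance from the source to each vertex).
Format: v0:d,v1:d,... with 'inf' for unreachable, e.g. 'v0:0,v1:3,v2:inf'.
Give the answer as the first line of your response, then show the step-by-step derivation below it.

v0:35,v1:inf,v2:46,v3:inf,v4:inf,v5:16,v6:inf,v7:inf,v8:0

step 1: dist = v0:inf,v1:inf,v2:inf,v3:inf,v4:inf,v5:16,v6:inf,v7:inf,v8:0
step 2: dist = v0:35,v1:inf,v2:inf,v3:inf,v4:inf,v5:16,v6:inf,v7:inf,v8:0
step 3: dist = v0:35,v1:inf,v2:46,v3:inf,v4:inf,v5:16,v6:inf,v7:inf,v8:0
step 4: dist = v0:35,v1:inf,v2:46,v3:inf,v4:inf,v5:16,v6:inf,v7:inf,v8:0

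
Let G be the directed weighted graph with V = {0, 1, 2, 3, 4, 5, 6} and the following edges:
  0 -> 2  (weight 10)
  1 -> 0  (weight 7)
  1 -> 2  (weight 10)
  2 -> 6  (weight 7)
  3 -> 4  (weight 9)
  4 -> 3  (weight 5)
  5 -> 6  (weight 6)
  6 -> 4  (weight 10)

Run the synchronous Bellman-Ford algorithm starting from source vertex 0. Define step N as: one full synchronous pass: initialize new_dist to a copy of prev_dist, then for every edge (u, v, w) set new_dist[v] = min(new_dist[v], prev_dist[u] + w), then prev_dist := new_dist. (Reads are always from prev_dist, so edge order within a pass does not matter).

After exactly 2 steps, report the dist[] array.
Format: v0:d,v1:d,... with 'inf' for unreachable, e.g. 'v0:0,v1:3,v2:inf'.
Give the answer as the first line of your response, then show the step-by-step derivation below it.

v0:0,v1:inf,v2:10,v3:inf,v4:inf,v5:inf,v6:17

step 1: dist = v0:0,v1:inf,v2:10,v3:inf,v4:inf,v5:inf,v6:inf
step 2: dist = v0:0,v1:inf,v2:10,v3:inf,v4:inf,v5:inf,v6:17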